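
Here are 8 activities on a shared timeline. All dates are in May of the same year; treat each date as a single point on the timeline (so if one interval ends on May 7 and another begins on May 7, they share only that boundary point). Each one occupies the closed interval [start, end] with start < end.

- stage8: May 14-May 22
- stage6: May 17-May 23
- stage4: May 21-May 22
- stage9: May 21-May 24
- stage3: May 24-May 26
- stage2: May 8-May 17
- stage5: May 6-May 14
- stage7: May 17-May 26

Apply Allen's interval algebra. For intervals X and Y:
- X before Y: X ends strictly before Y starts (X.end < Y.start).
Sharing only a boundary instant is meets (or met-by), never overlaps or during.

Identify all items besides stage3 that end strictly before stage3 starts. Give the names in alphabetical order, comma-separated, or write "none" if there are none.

Target stage3 = [May 24, May 26].
stage2 [May 8, May 17] → before → yes.
stage4 [May 21, May 22] → before → yes.
stage5 [May 6, May 14] → before → yes.
stage6 [May 17, May 23] → before → yes.
stage7 [May 17, May 26] → finished-by → no.
stage8 [May 14, May 22] → before → yes.
stage9 [May 21, May 24] → meets → no.
Result: stage2, stage4, stage5, stage6, stage8.

stage2, stage4, stage5, stage6, stage8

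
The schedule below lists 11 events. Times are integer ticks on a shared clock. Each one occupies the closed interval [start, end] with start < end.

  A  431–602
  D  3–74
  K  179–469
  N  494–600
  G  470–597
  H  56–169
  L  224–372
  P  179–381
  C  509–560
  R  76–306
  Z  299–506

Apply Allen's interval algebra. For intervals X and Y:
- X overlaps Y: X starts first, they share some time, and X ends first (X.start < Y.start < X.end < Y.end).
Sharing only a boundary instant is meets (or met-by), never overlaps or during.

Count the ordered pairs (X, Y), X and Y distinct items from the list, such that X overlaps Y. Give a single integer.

14

Checking all 110 ordered pairs for relation 'overlaps'; matching pairs in alphabetical order:
(D, H): D overlaps H ✓
(G, N): G overlaps N ✓
(H, R): H overlaps R ✓
(K, A): K overlaps A ✓
(K, Z): K overlaps Z ✓
(L, Z): L overlaps Z ✓
(P, Z): P overlaps Z ✓
(R, K): R overlaps K ✓
(R, L): R overlaps L ✓
(R, P): R overlaps P ✓
(R, Z): R overlaps Z ✓
(Z, A): Z overlaps A ✓
(Z, G): Z overlaps G ✓
(Z, N): Z overlaps N ✓
Count: 14.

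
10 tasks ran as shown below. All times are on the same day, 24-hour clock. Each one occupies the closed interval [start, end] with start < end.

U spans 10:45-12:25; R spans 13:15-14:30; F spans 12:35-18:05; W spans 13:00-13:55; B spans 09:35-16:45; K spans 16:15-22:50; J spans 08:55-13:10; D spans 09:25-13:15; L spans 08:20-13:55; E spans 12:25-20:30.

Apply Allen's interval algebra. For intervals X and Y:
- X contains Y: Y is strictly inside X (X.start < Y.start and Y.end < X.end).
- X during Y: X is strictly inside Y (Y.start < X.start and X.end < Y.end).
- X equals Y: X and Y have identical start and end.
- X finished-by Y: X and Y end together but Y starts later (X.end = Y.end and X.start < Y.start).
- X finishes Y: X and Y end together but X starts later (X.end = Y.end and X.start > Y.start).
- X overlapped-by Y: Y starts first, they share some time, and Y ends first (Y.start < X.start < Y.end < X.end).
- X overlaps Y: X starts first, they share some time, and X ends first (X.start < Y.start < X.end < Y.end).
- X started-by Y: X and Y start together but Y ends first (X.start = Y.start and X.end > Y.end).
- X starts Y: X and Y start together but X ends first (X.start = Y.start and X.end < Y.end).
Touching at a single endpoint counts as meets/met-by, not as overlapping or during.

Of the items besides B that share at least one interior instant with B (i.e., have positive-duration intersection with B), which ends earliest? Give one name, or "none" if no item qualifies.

U

Target B = [09:35, 16:45].
D [09:25, 13:15] → overlaps → candidate.
E [12:25, 20:30] → overlapped-by → candidate.
F [12:35, 18:05] → overlapped-by → candidate.
J [08:55, 13:10] → overlaps → candidate.
K [16:15, 22:50] → overlapped-by → candidate.
L [08:20, 13:55] → overlaps → candidate.
R [13:15, 14:30] → during → candidate.
U [10:45, 12:25] → during → candidate.
W [13:00, 13:55] → during → candidate.
Among candidates, earliest end is 12:25 → U.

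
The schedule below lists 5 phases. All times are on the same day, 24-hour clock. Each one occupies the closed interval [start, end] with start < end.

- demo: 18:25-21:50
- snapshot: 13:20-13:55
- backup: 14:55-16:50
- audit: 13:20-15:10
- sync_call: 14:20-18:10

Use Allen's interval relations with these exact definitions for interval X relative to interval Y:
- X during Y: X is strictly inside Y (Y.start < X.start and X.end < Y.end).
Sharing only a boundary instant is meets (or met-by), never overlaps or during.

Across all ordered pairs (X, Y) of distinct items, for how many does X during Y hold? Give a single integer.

Checking all 20 ordered pairs for relation 'during'; matching pairs in alphabetical order:
(backup, sync_call): backup during sync_call ✓
Count: 1.

1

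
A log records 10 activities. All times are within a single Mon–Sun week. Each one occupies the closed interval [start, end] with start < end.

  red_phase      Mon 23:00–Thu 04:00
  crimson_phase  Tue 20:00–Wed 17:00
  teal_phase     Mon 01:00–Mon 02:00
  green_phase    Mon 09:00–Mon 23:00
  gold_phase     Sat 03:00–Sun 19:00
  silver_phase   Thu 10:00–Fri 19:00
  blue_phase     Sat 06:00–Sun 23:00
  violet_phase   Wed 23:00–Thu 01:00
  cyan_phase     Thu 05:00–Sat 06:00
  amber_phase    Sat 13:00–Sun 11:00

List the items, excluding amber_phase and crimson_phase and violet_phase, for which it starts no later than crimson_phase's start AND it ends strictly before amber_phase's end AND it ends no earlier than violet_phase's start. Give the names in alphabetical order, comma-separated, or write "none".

Conditions: its start is no later than crimson_phase's start (X.start <= Tue 20:00) AND its end is strictly before amber_phase's end (X.end < Sun 11:00) AND its end is no earlier than violet_phase's start (X.end >= Wed 23:00).
blue_phase: start Sat 06:00 <= Tue 20:00? ✗; end Sun 23:00 < Sun 11:00? ✗; end Sun 23:00 >= Wed 23:00? ✓ → no.
cyan_phase: start Thu 05:00 <= Tue 20:00? ✗; end Sat 06:00 < Sun 11:00? ✓; end Sat 06:00 >= Wed 23:00? ✓ → no.
gold_phase: start Sat 03:00 <= Tue 20:00? ✗; end Sun 19:00 < Sun 11:00? ✗; end Sun 19:00 >= Wed 23:00? ✓ → no.
green_phase: start Mon 09:00 <= Tue 20:00? ✓; end Mon 23:00 < Sun 11:00? ✓; end Mon 23:00 >= Wed 23:00? ✗ → no.
red_phase: start Mon 23:00 <= Tue 20:00? ✓; end Thu 04:00 < Sun 11:00? ✓; end Thu 04:00 >= Wed 23:00? ✓ → yes.
silver_phase: start Thu 10:00 <= Tue 20:00? ✗; end Fri 19:00 < Sun 11:00? ✓; end Fri 19:00 >= Wed 23:00? ✓ → no.
teal_phase: start Mon 01:00 <= Tue 20:00? ✓; end Mon 02:00 < Sun 11:00? ✓; end Mon 02:00 >= Wed 23:00? ✗ → no.
Result: red_phase.

red_phase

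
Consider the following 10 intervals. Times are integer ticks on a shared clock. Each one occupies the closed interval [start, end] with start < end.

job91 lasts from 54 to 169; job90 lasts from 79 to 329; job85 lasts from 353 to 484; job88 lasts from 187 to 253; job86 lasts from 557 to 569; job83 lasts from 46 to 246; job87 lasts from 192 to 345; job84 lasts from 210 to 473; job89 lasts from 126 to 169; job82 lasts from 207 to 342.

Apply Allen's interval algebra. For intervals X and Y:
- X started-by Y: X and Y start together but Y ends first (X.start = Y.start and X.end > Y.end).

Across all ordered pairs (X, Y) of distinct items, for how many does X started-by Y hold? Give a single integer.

0

Checking all 90 ordered pairs for relation 'started-by'; matching pairs in alphabetical order:
No pair satisfies it.
Count: 0.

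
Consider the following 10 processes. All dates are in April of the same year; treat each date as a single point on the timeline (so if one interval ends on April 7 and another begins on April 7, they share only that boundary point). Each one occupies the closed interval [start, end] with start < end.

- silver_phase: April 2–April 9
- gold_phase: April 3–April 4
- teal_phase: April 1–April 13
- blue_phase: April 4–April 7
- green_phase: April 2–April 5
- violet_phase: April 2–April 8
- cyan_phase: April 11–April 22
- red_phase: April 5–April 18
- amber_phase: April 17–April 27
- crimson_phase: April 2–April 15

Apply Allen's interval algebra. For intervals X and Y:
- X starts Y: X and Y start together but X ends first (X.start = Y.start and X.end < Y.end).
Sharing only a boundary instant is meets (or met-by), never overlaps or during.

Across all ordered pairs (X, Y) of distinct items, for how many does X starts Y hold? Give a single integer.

6

Checking all 90 ordered pairs for relation 'starts'; matching pairs in alphabetical order:
(green_phase, crimson_phase): green_phase starts crimson_phase ✓
(green_phase, silver_phase): green_phase starts silver_phase ✓
(green_phase, violet_phase): green_phase starts violet_phase ✓
(silver_phase, crimson_phase): silver_phase starts crimson_phase ✓
(violet_phase, crimson_phase): violet_phase starts crimson_phase ✓
(violet_phase, silver_phase): violet_phase starts silver_phase ✓
Count: 6.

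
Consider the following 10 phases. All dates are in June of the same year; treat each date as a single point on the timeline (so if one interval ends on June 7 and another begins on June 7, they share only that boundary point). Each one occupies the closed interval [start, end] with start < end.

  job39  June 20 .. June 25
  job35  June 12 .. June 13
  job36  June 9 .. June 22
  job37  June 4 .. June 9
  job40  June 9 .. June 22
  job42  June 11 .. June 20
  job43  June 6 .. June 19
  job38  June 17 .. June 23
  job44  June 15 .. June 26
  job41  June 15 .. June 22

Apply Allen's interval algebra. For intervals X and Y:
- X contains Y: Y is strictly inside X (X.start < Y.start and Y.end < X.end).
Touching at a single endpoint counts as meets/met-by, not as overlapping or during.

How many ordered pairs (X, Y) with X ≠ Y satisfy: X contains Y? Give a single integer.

Checking all 90 ordered pairs for relation 'contains'; matching pairs in alphabetical order:
(job36, job35): job36 contains job35 ✓
(job36, job42): job36 contains job42 ✓
(job40, job35): job40 contains job35 ✓
(job40, job42): job40 contains job42 ✓
(job42, job35): job42 contains job35 ✓
(job43, job35): job43 contains job35 ✓
(job44, job38): job44 contains job38 ✓
(job44, job39): job44 contains job39 ✓
Count: 8.

8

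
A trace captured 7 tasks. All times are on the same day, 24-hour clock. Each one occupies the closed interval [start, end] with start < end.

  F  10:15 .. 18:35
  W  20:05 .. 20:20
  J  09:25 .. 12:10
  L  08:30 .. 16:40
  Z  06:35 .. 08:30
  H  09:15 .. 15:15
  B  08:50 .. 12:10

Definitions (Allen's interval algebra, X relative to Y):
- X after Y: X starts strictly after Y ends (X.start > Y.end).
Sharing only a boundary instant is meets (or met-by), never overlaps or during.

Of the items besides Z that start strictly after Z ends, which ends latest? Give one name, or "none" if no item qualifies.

Target Z = [06:35, 08:30].
B [08:50, 12:10] → after → candidate.
F [10:15, 18:35] → after → candidate.
H [09:15, 15:15] → after → candidate.
J [09:25, 12:10] → after → candidate.
L [08:30, 16:40] → met-by → excluded.
W [20:05, 20:20] → after → candidate.
Among candidates, latest end is 20:20 → W.

W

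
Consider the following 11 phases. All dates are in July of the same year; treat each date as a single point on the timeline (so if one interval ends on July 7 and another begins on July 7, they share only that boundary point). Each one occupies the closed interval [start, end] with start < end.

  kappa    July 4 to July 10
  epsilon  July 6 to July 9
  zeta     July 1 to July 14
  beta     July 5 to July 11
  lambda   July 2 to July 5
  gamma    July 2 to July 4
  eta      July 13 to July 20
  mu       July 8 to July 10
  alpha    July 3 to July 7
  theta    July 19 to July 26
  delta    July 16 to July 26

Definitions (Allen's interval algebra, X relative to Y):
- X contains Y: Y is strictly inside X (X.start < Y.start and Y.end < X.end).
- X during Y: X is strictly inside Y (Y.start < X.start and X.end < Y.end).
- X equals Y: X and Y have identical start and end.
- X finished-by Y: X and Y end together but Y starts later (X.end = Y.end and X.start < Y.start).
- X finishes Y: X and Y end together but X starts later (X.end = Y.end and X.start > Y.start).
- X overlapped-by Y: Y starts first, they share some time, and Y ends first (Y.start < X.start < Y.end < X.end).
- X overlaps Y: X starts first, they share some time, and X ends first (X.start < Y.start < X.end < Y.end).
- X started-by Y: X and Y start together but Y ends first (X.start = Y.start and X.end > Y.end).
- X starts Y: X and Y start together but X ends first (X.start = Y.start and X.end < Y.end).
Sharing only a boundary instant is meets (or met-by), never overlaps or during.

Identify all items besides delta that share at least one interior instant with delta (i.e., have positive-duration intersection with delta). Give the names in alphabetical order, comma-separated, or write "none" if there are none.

Target delta = [July 16, July 26].
alpha [July 3, July 7] → before → no.
beta [July 5, July 11] → before → no.
epsilon [July 6, July 9] → before → no.
eta [July 13, July 20] → overlaps → yes.
gamma [July 2, July 4] → before → no.
kappa [July 4, July 10] → before → no.
lambda [July 2, July 5] → before → no.
mu [July 8, July 10] → before → no.
theta [July 19, July 26] → finishes → yes.
zeta [July 1, July 14] → before → no.
Result: eta, theta.

eta, theta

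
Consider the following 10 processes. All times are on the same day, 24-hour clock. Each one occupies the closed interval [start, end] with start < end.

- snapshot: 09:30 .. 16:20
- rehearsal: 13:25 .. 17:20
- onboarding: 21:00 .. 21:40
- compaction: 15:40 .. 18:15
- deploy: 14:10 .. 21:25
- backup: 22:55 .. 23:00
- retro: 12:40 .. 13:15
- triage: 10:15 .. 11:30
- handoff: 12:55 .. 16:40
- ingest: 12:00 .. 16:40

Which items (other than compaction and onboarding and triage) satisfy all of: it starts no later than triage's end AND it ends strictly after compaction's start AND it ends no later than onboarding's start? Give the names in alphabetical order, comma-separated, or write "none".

snapshot

Conditions: its start is no later than triage's end (X.start <= 11:30) AND its end is strictly after compaction's start (X.end > 15:40) AND its end is no later than onboarding's start (X.end <= 21:00).
backup: start 22:55 <= 11:30? ✗; end 23:00 > 15:40? ✓; end 23:00 <= 21:00? ✗ → no.
deploy: start 14:10 <= 11:30? ✗; end 21:25 > 15:40? ✓; end 21:25 <= 21:00? ✗ → no.
handoff: start 12:55 <= 11:30? ✗; end 16:40 > 15:40? ✓; end 16:40 <= 21:00? ✓ → no.
ingest: start 12:00 <= 11:30? ✗; end 16:40 > 15:40? ✓; end 16:40 <= 21:00? ✓ → no.
rehearsal: start 13:25 <= 11:30? ✗; end 17:20 > 15:40? ✓; end 17:20 <= 21:00? ✓ → no.
retro: start 12:40 <= 11:30? ✗; end 13:15 > 15:40? ✗; end 13:15 <= 21:00? ✓ → no.
snapshot: start 09:30 <= 11:30? ✓; end 16:20 > 15:40? ✓; end 16:20 <= 21:00? ✓ → yes.
Result: snapshot.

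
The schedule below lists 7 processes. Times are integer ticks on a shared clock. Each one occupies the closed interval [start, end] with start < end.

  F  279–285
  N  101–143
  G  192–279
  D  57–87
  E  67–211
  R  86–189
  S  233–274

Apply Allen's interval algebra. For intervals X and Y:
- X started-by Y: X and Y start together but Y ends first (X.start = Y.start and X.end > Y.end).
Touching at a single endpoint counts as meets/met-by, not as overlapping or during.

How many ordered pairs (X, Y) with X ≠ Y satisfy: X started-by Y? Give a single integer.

0

Checking all 42 ordered pairs for relation 'started-by'; matching pairs in alphabetical order:
No pair satisfies it.
Count: 0.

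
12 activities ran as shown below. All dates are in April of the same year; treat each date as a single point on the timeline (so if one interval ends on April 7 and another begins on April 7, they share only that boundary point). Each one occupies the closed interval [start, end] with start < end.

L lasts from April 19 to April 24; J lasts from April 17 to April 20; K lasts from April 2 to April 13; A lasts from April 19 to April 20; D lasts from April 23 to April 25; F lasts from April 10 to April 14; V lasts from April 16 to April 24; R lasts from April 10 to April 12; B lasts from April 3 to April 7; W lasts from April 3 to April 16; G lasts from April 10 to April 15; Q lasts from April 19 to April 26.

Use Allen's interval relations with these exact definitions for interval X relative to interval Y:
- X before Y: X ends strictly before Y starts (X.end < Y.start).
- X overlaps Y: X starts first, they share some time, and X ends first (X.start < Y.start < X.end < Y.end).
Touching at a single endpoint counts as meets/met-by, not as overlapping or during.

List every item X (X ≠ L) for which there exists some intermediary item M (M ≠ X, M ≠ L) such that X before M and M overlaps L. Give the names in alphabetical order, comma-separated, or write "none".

B, F, G, K, R, W

Target L = [April 19, April 24].
Intermediaries M with M overlaps L: J.
Via J — items with X before J: B, F, G, K, R, W.
Union: B, F, G, K, R, W.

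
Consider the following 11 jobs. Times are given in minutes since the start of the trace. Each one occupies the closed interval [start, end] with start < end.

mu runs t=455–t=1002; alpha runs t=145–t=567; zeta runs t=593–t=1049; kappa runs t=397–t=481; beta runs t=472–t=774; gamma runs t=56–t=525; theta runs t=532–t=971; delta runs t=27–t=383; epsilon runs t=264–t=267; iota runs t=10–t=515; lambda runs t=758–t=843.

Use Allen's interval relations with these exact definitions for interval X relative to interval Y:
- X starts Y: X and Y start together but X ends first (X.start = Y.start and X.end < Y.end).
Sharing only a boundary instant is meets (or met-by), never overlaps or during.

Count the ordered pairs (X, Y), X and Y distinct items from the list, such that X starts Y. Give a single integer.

Checking all 110 ordered pairs for relation 'starts'; matching pairs in alphabetical order:
No pair satisfies it.
Count: 0.

0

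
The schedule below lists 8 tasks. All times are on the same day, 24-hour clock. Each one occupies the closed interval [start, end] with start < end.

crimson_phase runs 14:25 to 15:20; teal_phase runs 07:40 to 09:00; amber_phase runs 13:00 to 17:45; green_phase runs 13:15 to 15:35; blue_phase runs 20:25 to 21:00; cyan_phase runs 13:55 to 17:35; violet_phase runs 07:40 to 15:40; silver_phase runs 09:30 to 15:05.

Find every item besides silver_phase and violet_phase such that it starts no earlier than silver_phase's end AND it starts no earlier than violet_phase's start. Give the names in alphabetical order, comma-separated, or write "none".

Conditions: its start is no earlier than silver_phase's end (X.start >= 15:05) AND its start is no earlier than violet_phase's start (X.start >= 07:40).
amber_phase: start 13:00 >= 15:05? ✗; start 13:00 >= 07:40? ✓ → no.
blue_phase: start 20:25 >= 15:05? ✓; start 20:25 >= 07:40? ✓ → yes.
crimson_phase: start 14:25 >= 15:05? ✗; start 14:25 >= 07:40? ✓ → no.
cyan_phase: start 13:55 >= 15:05? ✗; start 13:55 >= 07:40? ✓ → no.
green_phase: start 13:15 >= 15:05? ✗; start 13:15 >= 07:40? ✓ → no.
teal_phase: start 07:40 >= 15:05? ✗; start 07:40 >= 07:40? ✓ → no.
Result: blue_phase.

blue_phase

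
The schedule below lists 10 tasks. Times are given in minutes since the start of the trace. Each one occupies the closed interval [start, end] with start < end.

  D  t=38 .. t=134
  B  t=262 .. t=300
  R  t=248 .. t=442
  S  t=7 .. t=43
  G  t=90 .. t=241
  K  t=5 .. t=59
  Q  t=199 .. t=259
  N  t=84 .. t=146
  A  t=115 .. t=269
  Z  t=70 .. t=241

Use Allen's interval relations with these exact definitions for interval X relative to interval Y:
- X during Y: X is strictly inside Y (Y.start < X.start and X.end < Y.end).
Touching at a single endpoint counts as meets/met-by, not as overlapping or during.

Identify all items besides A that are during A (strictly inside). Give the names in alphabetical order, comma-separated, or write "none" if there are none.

Target A = [t=115, t=269].
B [t=262, t=300] → overlapped-by → no.
D [t=38, t=134] → overlaps → no.
G [t=90, t=241] → overlaps → no.
K [t=5, t=59] → before → no.
N [t=84, t=146] → overlaps → no.
Q [t=199, t=259] → during → yes.
R [t=248, t=442] → overlapped-by → no.
S [t=7, t=43] → before → no.
Z [t=70, t=241] → overlaps → no.
Result: Q.

Q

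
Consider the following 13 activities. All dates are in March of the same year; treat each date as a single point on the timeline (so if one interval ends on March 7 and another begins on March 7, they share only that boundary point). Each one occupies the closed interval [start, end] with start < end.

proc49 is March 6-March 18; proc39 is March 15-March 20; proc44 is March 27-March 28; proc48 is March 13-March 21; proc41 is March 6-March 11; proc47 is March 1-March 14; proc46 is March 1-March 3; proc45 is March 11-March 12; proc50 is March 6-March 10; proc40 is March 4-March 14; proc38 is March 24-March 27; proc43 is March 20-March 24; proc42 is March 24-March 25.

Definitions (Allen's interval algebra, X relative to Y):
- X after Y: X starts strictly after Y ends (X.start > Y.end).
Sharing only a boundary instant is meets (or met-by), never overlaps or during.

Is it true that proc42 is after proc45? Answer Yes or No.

Yes

proc42 = [March 24, March 25], proc45 = [March 11, March 12].
Actual relation of proc42 to proc45: after.
Asked whether 'after' holds → Yes.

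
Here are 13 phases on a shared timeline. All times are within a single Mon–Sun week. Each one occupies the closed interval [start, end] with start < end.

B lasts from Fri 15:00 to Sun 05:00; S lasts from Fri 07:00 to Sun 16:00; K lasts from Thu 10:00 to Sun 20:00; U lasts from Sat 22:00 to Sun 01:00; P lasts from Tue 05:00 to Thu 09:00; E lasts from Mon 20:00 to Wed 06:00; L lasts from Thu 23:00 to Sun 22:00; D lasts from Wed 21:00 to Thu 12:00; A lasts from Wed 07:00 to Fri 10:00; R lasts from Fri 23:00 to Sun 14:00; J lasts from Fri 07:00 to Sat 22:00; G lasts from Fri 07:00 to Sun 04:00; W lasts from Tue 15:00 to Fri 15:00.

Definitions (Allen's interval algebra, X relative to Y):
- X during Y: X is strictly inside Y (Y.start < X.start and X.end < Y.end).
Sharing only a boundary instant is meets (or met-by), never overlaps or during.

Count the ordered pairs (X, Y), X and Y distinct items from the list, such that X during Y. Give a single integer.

Checking all 156 ordered pairs for relation 'during'; matching pairs in alphabetical order:
(A, W): A during W ✓
(B, K): B during K ✓
(B, L): B during L ✓
(B, S): B during S ✓
(D, A): D during A ✓
(D, W): D during W ✓
(G, K): G during K ✓
(G, L): G during L ✓
(J, K): J during K ✓
(J, L): J during L ✓
(R, K): R during K ✓
(R, L): R during L ✓
(R, S): R during S ✓
(S, K): S during K ✓
(S, L): S during L ✓
(U, B): U during B ✓
(U, G): U during G ✓
(U, K): U during K ✓
(U, L): U during L ✓
(U, R): U during R ✓
(U, S): U during S ✓
Count: 21.

21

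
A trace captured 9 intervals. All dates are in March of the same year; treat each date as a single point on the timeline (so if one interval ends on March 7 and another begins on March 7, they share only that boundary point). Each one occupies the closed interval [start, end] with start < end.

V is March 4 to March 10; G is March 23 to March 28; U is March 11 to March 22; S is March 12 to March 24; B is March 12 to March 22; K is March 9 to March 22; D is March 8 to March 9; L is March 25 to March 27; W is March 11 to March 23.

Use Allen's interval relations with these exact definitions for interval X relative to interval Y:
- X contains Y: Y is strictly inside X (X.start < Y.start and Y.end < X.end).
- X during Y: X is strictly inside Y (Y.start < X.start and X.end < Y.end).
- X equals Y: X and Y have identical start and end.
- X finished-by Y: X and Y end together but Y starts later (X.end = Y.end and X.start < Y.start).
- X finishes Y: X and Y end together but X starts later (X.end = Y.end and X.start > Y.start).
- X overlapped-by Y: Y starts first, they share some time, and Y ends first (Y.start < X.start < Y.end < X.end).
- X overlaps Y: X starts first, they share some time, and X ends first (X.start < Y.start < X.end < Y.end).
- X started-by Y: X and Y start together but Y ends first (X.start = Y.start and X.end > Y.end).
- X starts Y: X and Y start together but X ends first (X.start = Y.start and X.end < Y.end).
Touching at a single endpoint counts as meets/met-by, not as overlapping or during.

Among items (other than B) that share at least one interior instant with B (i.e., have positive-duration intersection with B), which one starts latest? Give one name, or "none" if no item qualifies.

S

Target B = [March 12, March 22].
D [March 8, March 9] → before → excluded.
G [March 23, March 28] → after → excluded.
K [March 9, March 22] → finished-by → candidate.
L [March 25, March 27] → after → excluded.
S [March 12, March 24] → started-by → candidate.
U [March 11, March 22] → finished-by → candidate.
V [March 4, March 10] → before → excluded.
W [March 11, March 23] → contains → candidate.
Among candidates, latest start is March 12 → S.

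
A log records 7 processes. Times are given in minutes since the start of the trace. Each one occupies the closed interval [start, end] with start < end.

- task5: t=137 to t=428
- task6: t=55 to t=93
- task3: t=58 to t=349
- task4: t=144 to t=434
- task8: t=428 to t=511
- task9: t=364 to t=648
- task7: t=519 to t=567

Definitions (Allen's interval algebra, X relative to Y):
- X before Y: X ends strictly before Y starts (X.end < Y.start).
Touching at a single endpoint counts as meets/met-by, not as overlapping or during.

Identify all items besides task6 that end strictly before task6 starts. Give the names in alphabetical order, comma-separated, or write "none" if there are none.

none

Target task6 = [t=55, t=93].
task3 [t=58, t=349] → overlapped-by → no.
task4 [t=144, t=434] → after → no.
task5 [t=137, t=428] → after → no.
task7 [t=519, t=567] → after → no.
task8 [t=428, t=511] → after → no.
task9 [t=364, t=648] → after → no.
Result: none.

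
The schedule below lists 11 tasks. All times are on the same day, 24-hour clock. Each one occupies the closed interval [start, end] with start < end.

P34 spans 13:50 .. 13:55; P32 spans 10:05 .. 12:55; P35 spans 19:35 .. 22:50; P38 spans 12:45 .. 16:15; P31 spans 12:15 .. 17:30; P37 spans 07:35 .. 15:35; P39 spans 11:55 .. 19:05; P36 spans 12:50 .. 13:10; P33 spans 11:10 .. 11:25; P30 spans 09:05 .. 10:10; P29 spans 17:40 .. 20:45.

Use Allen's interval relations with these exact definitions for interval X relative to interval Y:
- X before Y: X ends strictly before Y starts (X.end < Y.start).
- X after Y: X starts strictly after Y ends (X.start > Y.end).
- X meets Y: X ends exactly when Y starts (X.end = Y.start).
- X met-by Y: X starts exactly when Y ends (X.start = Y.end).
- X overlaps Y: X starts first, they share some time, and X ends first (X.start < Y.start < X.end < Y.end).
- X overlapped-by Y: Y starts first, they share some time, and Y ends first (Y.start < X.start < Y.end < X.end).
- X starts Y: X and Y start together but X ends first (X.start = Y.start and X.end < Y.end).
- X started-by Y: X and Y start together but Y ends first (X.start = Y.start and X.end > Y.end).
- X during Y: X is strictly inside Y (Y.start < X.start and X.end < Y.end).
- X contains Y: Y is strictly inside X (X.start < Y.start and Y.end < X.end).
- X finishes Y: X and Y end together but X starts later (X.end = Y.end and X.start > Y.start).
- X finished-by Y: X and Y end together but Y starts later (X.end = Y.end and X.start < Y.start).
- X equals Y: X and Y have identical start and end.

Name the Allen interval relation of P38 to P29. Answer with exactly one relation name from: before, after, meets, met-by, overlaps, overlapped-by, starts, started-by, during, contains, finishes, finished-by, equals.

before

P38 = [12:45, 16:15]; P29 = [17:40, 20:45].
Compare endpoints: P38.start < P29.start, P38.start < P29.end, P38.end < P29.start, P38.end < P29.end.
That pattern is 'before'.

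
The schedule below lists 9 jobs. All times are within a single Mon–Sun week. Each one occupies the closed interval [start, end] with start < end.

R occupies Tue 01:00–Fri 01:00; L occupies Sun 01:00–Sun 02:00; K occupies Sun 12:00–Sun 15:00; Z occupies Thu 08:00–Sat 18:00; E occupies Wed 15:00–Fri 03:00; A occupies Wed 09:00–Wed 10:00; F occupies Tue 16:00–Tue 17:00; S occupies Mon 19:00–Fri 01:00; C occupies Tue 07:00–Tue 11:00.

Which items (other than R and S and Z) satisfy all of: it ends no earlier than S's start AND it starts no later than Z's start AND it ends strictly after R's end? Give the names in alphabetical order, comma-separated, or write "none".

Conditions: its end is no earlier than S's start (X.end >= Mon 19:00) AND its start is no later than Z's start (X.start <= Thu 08:00) AND its end is strictly after R's end (X.end > Fri 01:00).
A: end Wed 10:00 >= Mon 19:00? ✓; start Wed 09:00 <= Thu 08:00? ✓; end Wed 10:00 > Fri 01:00? ✗ → no.
C: end Tue 11:00 >= Mon 19:00? ✓; start Tue 07:00 <= Thu 08:00? ✓; end Tue 11:00 > Fri 01:00? ✗ → no.
E: end Fri 03:00 >= Mon 19:00? ✓; start Wed 15:00 <= Thu 08:00? ✓; end Fri 03:00 > Fri 01:00? ✓ → yes.
F: end Tue 17:00 >= Mon 19:00? ✓; start Tue 16:00 <= Thu 08:00? ✓; end Tue 17:00 > Fri 01:00? ✗ → no.
K: end Sun 15:00 >= Mon 19:00? ✓; start Sun 12:00 <= Thu 08:00? ✗; end Sun 15:00 > Fri 01:00? ✓ → no.
L: end Sun 02:00 >= Mon 19:00? ✓; start Sun 01:00 <= Thu 08:00? ✗; end Sun 02:00 > Fri 01:00? ✓ → no.
Result: E.

E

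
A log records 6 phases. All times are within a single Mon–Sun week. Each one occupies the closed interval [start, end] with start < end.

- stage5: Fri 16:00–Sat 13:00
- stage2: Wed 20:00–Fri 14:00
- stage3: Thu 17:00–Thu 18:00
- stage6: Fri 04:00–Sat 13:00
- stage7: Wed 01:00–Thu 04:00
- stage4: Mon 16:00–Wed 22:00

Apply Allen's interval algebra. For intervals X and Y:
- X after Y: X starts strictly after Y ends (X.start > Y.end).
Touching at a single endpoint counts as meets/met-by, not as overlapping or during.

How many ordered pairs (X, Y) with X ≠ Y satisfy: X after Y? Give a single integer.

9

Checking all 30 ordered pairs for relation 'after'; matching pairs in alphabetical order:
(stage3, stage4): stage3 after stage4 ✓
(stage3, stage7): stage3 after stage7 ✓
(stage5, stage2): stage5 after stage2 ✓
(stage5, stage3): stage5 after stage3 ✓
(stage5, stage4): stage5 after stage4 ✓
(stage5, stage7): stage5 after stage7 ✓
(stage6, stage3): stage6 after stage3 ✓
(stage6, stage4): stage6 after stage4 ✓
(stage6, stage7): stage6 after stage7 ✓
Count: 9.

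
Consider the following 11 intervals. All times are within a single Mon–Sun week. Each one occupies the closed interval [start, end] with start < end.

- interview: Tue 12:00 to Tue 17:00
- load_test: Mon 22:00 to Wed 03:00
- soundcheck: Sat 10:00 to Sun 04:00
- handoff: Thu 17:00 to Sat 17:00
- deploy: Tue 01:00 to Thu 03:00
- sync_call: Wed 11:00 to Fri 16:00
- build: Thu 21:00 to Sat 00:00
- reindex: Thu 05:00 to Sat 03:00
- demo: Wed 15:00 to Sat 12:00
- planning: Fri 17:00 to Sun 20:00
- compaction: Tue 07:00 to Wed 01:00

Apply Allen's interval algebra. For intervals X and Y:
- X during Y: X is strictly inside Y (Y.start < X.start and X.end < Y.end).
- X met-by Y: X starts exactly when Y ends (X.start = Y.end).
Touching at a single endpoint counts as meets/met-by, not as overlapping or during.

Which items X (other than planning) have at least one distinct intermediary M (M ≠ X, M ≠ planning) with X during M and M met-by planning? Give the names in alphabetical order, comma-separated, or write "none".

Target planning = [Fri 17:00, Sun 20:00].
Intermediaries M with M met-by planning: none.
Union: none.

none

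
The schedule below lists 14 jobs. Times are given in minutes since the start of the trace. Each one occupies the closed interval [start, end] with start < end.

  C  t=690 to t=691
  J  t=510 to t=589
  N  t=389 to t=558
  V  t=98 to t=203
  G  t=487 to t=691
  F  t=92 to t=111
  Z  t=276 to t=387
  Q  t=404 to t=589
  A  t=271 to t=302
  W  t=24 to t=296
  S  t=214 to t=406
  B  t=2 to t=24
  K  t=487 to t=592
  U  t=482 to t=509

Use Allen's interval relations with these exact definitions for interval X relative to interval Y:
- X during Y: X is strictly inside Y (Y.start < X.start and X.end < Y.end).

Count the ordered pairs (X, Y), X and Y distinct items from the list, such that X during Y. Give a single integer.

Checking all 182 ordered pairs for relation 'during'; matching pairs in alphabetical order:
(A, S): A during S ✓
(F, W): F during W ✓
(J, G): J during G ✓
(J, K): J during K ✓
(U, N): U during N ✓
(U, Q): U during Q ✓
(V, W): V during W ✓
(Z, S): Z during S ✓
Count: 8.

8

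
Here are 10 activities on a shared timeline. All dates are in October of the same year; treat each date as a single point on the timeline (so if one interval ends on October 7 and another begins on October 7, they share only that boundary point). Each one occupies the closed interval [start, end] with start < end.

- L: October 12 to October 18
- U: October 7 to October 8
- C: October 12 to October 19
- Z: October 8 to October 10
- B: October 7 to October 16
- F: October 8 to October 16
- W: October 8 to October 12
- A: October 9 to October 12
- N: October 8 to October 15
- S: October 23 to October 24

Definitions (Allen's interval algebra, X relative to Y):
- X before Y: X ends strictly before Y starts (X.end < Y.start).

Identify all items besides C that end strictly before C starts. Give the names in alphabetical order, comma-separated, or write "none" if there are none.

U, Z

Target C = [October 12, October 19].
A [October 9, October 12] → meets → no.
B [October 7, October 16] → overlaps → no.
F [October 8, October 16] → overlaps → no.
L [October 12, October 18] → starts → no.
N [October 8, October 15] → overlaps → no.
S [October 23, October 24] → after → no.
U [October 7, October 8] → before → yes.
W [October 8, October 12] → meets → no.
Z [October 8, October 10] → before → yes.
Result: U, Z.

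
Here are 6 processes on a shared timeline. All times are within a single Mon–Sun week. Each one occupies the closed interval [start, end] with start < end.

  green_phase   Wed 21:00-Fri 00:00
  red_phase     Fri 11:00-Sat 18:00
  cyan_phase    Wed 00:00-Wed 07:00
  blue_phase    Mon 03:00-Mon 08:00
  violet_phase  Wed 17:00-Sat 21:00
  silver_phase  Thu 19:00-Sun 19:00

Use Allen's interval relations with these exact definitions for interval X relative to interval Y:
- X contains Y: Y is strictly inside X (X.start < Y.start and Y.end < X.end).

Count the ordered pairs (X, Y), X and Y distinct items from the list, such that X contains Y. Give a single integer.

Checking all 30 ordered pairs for relation 'contains'; matching pairs in alphabetical order:
(silver_phase, red_phase): silver_phase contains red_phase ✓
(violet_phase, green_phase): violet_phase contains green_phase ✓
(violet_phase, red_phase): violet_phase contains red_phase ✓
Count: 3.

3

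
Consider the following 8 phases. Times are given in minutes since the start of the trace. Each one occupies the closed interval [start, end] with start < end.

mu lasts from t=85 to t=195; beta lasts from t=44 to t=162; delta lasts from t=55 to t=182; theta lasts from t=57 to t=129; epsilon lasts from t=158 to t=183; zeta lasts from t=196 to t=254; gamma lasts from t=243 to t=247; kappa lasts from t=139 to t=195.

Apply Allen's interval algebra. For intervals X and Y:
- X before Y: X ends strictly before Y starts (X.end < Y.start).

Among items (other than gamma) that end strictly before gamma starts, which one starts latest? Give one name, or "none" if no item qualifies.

Target gamma = [t=243, t=247].
beta [t=44, t=162] → before → candidate.
delta [t=55, t=182] → before → candidate.
epsilon [t=158, t=183] → before → candidate.
kappa [t=139, t=195] → before → candidate.
mu [t=85, t=195] → before → candidate.
theta [t=57, t=129] → before → candidate.
zeta [t=196, t=254] → contains → excluded.
Among candidates, latest start is t=158 → epsilon.

epsilon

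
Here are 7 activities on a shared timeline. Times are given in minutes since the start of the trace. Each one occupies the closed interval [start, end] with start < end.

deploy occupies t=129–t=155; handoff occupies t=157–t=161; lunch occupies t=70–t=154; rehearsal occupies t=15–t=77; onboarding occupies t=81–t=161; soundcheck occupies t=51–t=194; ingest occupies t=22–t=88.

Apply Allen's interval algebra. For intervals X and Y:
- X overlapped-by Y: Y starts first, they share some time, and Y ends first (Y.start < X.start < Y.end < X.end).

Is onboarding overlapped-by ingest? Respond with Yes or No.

Yes

onboarding = [t=81, t=161], ingest = [t=22, t=88].
Actual relation of onboarding to ingest: overlapped-by.
Asked whether 'overlapped-by' holds → Yes.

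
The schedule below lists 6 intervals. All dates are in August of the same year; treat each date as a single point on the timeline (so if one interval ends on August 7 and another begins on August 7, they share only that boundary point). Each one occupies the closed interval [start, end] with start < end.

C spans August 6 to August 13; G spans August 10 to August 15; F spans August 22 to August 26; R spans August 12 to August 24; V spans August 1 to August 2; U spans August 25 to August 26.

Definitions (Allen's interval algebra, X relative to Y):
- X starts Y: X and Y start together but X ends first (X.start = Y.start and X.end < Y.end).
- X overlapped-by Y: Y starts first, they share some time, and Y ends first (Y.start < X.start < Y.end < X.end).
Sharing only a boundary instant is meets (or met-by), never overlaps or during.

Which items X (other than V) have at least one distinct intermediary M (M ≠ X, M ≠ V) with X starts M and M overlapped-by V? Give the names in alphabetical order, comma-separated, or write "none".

Target V = [August 1, August 2].
Intermediaries M with M overlapped-by V: none.
Union: none.

none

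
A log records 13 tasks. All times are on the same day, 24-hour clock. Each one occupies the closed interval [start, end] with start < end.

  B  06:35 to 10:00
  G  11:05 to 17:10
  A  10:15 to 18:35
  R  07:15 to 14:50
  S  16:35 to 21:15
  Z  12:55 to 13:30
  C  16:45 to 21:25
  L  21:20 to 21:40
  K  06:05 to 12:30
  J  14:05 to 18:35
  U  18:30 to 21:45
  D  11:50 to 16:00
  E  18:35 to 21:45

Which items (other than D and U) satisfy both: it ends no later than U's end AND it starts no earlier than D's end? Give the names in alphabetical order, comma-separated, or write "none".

Conditions: its end is no later than U's end (X.end <= 21:45) AND its start is no earlier than D's end (X.start >= 16:00).
A: end 18:35 <= 21:45? ✓; start 10:15 >= 16:00? ✗ → no.
B: end 10:00 <= 21:45? ✓; start 06:35 >= 16:00? ✗ → no.
C: end 21:25 <= 21:45? ✓; start 16:45 >= 16:00? ✓ → yes.
E: end 21:45 <= 21:45? ✓; start 18:35 >= 16:00? ✓ → yes.
G: end 17:10 <= 21:45? ✓; start 11:05 >= 16:00? ✗ → no.
J: end 18:35 <= 21:45? ✓; start 14:05 >= 16:00? ✗ → no.
K: end 12:30 <= 21:45? ✓; start 06:05 >= 16:00? ✗ → no.
L: end 21:40 <= 21:45? ✓; start 21:20 >= 16:00? ✓ → yes.
R: end 14:50 <= 21:45? ✓; start 07:15 >= 16:00? ✗ → no.
S: end 21:15 <= 21:45? ✓; start 16:35 >= 16:00? ✓ → yes.
Z: end 13:30 <= 21:45? ✓; start 12:55 >= 16:00? ✗ → no.
Result: C, E, L, S.

C, E, L, S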